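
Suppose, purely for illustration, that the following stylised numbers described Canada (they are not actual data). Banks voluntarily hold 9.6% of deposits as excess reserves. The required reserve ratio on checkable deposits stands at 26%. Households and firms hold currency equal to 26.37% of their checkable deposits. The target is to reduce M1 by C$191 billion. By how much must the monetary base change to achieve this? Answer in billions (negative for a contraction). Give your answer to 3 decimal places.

-93.664 billion

The money multiplier is m = (1 + c) / (rr + e + c) = (1 + 0.2637) / (0.26 + 0.096 + 0.2637) ≈ 2.0392125.
ΔMB = ΔM / m = (−191) / 2.0392125 ≈ -93.6636 billion.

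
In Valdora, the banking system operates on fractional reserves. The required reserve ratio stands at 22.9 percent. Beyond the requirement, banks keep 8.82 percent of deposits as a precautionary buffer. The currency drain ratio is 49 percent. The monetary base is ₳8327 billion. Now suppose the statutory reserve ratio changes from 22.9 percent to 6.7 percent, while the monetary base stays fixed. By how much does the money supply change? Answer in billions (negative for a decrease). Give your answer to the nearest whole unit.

₳3859 billion

Initially m₁ = (1 + 0.49) / (0.229 + 0.0882 + 0.49) ≈ 1.84589, so M₁ = 1.84589 × 8327 ≈ 15370.726 billion.
After the change m₂ = (1 + 0.49) / (0.067 + 0.0882 + 0.49) ≈ 2.30936, so M₂ = 2.30936 × 8327 ≈ 19230.0407 billion.
ΔM = M₂ − M₁ = 19230.0407 − 15370.726 = 3859.3147 billion.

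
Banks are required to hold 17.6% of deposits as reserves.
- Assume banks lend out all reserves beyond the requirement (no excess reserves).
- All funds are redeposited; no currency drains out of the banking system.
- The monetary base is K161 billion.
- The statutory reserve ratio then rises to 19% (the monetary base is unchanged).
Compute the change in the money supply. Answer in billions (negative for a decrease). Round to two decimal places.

Initially m₁ = 1 / (0.176) ≈ 5.681818, so M₁ = 5.681818 × 161 ≈ 914.7727 billion.
After the change m₂ = 1 / (0.19) ≈ 5.263158, so M₂ = 5.263158 × 161 ≈ 847.3684 billion.
ΔM = M₂ − M₁ = 847.3684 − 914.7727 = -67.4043 billion.

-67.40 billion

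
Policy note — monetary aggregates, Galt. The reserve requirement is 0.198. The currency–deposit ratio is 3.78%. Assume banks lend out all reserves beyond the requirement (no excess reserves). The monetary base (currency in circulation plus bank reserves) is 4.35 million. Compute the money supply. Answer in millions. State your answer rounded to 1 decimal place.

19.1 million

The money multiplier is m = (1 + c) / (rr + c) = (1 + 0.0378) / (0.198 + 0.0378) ≈ 4.4012.
So M = m × MB = 4.4012 × 4.35 ≈ 19.1452 million.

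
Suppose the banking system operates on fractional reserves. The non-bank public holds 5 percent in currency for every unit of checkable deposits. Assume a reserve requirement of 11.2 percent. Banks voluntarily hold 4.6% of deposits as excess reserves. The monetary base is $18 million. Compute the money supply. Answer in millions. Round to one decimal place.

The money multiplier is m = (1 + c) / (rr + e + c) = (1 + 0.05) / (0.112 + 0.046 + 0.05) ≈ 5.0481.
So M = m × MB = 5.0481 × 18 = 90.8658 million.

$90.9 million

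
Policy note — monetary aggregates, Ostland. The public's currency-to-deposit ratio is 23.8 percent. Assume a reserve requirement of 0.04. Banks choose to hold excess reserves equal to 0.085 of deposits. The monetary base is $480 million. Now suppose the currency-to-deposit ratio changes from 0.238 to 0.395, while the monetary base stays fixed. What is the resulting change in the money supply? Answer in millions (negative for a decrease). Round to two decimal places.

-349.33 million

Initially m₁ = (1 + 0.238) / (0.04 + 0.085 + 0.238) ≈ 3.410468, so M₁ = 3.410468 × 480 ≈ 1637.0246 million.
After the change m₂ = (1 + 0.395) / (0.04 + 0.085 + 0.395) ≈ 2.682692, so M₂ = 2.682692 × 480 ≈ 1287.6922 million.
ΔM = M₂ − M₁ = 1287.6922 − 1637.0246 = -349.3324 million.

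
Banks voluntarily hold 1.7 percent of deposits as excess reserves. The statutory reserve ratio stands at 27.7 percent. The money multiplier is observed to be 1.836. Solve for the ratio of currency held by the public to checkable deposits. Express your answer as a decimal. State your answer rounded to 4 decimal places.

Using m = 1.836. From m = (1 + c)/(c + rr + e), rearranging gives 1 + c = m·(c + rr + e), so c·(1 − m) = m·(rr + e) − 1.
Hence c = [m·(rr + e) − 1]/(1 − m) = [1.836 × (0.277 + 0.017) − 1] / (1 − 1.836) ≈ 0.550498.

0.5505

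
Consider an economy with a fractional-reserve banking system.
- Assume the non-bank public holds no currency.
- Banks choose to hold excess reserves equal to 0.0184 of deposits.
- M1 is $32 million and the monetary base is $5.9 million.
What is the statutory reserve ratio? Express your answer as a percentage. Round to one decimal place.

Using m = M/MB = 32/5.9 ≈ 5.423729. Since m = (1 + c)/(c + rr + e), the denominator satisfies c + rr + e = (1 + c)/m = (1 + 0) / 5.423729 ≈ 0.184375.
With c = 0 and e = 0.0184, the statutory reserve ratio is 0.184375 − 0 − 0.0184 = 0.165975.

16.6%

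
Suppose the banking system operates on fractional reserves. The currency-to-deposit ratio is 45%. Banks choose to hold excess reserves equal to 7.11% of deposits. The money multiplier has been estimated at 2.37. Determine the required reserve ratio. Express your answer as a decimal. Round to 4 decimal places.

Using m = 2.37. Since m = (1 + c)/(c + rr + e), the denominator satisfies c + rr + e = (1 + c)/m = (1 + 0.45) / 2.37 ≈ 0.611814.
With c = 0.45 and e = 0.0711, the required reserve ratio is 0.611814 − 0.45 − 0.0711 = 0.090714.

0.0907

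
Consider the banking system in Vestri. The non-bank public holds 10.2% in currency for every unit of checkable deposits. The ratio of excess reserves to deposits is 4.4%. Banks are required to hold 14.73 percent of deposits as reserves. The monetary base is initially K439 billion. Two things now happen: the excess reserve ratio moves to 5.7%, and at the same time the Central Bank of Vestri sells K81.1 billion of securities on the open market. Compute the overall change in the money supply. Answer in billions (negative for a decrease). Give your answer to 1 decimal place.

-361.8 billion

Before: m₁ = (1 + 0.102) / (0.1473 + 0.044 + 0.102) ≈ 3.75725, MB₁ = 439, so M₁ = 3.75725 × 439 ≈ 1649.4327 billion.
After: m₂ = (1 + 0.102) / (0.1473 + 0.057 + 0.102) ≈ 3.59778, MB₂ = 439 − 81.1 = 357.9, so M₂ = 3.59778 × 357.9 ≈ 1287.6455 billion.
ΔM = M₂ − M₁ = 1287.6455 − 1649.4327 = -361.7872 billion.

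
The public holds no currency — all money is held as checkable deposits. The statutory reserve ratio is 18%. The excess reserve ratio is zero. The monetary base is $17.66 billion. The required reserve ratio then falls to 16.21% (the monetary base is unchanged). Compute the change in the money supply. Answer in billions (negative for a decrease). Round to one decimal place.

$10.8 billion

Initially m₁ = 1 / (0.18) ≈ 5.5556, so M₁ = 5.5556 × 17.66 ≈ 98.1119 billion.
After the change m₂ = 1 / (0.1621) ≈ 6.1690, so M₂ = 6.1690 × 17.66 ≈ 108.9445 billion.
ΔM = M₂ − M₁ = 108.9445 − 98.1119 = 10.8326 billion.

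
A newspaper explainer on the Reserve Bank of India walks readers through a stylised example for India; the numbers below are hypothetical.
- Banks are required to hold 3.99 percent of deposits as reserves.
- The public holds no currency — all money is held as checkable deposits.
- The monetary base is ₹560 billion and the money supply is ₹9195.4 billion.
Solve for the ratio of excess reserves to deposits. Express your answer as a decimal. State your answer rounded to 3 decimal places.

Using m = M/MB = 9195.4/560 ≈ 16.420357. Since m = (1 + c)/(c + rr + e), the denominator satisfies c + rr + e = (1 + c)/m = (1 + 0) / 16.420357 ≈ 0.060900.
With c = 0 and rr = 0.0399, the ratio of excess reserves to deposits is 0.060900 − 0 − 0.0399 = 0.021.

0.021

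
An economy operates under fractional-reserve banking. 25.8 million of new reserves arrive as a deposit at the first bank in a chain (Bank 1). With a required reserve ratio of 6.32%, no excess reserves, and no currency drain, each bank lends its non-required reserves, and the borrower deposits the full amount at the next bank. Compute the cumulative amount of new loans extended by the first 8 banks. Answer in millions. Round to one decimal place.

Bank i lends (1 − rr)^i of the original deposit: Bank 1 lends 25.8·0.9368 ≈ 24.1694, Bank 2 lends 25.8·0.9368² ≈ 22.6419, and so on.
Summing a geometric series: total = 25.8·[0.9368·(1 − 0.9368^8) / (1 − 0.9368)] ≈ 155.5853 million.

155.6 million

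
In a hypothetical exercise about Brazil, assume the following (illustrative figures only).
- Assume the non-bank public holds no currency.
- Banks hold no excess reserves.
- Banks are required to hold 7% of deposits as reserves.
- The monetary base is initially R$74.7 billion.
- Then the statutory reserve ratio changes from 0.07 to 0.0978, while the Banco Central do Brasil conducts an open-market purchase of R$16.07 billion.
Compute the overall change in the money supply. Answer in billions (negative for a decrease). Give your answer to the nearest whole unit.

-139 billion

Before: m₁ = 1 / (0.07) ≈ 14.2857, MB₁ = 74.7, so M₁ = 14.2857 × 74.7 ≈ 1067.1418 billion.
After: m₂ = 1 / (0.0978) ≈ 10.2249, MB₂ = 74.7 + 16.07 = 90.77, so M₂ = 10.2249 × 90.77 ≈ 928.1142 billion.
ΔM = M₂ − M₁ = 928.1142 − 1067.1418 = -139.0276 billion.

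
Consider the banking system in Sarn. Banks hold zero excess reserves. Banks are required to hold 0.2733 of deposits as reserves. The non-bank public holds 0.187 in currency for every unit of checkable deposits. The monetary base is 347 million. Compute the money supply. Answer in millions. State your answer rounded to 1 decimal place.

894.8 million

The money multiplier is m = (1 + c) / (rr + c) = (1 + 0.187) / (0.2733 + 0.187) ≈ 2.57875.
So M = m × MB = 2.57875 × 347 ≈ 894.8262 million.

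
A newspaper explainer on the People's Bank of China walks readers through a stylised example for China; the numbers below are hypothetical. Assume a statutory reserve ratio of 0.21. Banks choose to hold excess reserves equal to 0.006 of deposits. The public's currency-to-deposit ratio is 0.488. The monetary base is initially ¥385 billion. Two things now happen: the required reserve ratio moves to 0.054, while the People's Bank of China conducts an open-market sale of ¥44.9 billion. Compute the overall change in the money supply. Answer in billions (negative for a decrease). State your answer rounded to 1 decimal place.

¥109.7 billion

Before: m₁ = (1 + 0.488) / (0.21 + 0.006 + 0.488) ≈ 2.11364, MB₁ = 385, so M₁ = 2.11364 × 385 = 813.7514 billion.
After: m₂ = (1 + 0.488) / (0.054 + 0.006 + 0.488) ≈ 2.71533, MB₂ = 385 − 44.9 = 340.1, so M₂ = 2.71533 × 340.1 ≈ 923.4837 billion.
ΔM = M₂ − M₁ = 923.4837 − 813.7514 = 109.7323 billion.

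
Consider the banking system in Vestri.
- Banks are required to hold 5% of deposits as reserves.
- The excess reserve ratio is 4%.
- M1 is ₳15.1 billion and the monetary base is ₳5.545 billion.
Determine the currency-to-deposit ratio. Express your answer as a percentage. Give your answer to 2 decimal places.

Using m = M/MB = 15.1/5.545 ≈ 2.723174. From m = (1 + c)/(c + rr + e), rearranging gives 1 + c = m·(c + rr + e), so c·(1 − m) = m·(rr + e) − 1.
Hence c = [m·(rr + e) − 1]/(1 − m) = [2.723174 × (0.05 + 0.04) − 1] / (1 − 2.723174) ≈ 0.438095.

43.81%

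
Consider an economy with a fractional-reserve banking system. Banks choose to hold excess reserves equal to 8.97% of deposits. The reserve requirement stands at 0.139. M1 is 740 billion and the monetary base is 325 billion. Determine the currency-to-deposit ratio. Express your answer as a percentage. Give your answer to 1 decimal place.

37.5%

Using m = M/MB = 740/325 ≈ 2.276923. From m = (1 + c)/(c + rr + e), rearranging gives 1 + c = m·(c + rr + e), so c·(1 − m) = m·(rr + e) − 1.
Hence c = [m·(rr + e) − 1]/(1 − m) = [2.276923 × (0.139 + 0.0897) − 1] / (1 − 2.276923) ≈ 0.375330.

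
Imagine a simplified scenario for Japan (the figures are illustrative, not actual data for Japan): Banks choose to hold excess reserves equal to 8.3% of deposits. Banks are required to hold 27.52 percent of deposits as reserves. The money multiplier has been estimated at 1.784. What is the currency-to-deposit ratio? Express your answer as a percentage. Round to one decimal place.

46.0%

Using m = 1.784. From m = (1 + c)/(c + rr + e), rearranging gives 1 + c = m·(c + rr + e), so c·(1 − m) = m·(rr + e) − 1.
Hence c = [m·(rr + e) − 1]/(1 − m) = [1.784 × (0.2752 + 0.083) − 1] / (1 − 1.784) ≈ 0.460422.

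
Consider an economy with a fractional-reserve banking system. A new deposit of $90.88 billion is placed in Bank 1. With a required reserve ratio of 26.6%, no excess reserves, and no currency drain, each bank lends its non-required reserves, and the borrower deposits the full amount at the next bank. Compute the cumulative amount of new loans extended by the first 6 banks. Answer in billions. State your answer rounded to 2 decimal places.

$211.56 billion

Bank i lends (1 − rr)^i of the original deposit: Bank 1 lends 90.88·0.7340 ≈ 66.7059, Bank 2 lends 90.88·0.7340² ≈ 48.9621, and so on.
Summing a geometric series: total = 90.88·[0.7340·(1 − 0.7340^6) / (1 − 0.7340)] ≈ 211.5585 billion.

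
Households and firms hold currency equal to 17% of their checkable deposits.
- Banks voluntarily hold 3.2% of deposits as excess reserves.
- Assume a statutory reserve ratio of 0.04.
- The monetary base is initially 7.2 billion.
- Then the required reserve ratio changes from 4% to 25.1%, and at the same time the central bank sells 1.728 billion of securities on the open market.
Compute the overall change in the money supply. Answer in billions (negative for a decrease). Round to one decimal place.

Before: m₁ = (1 + 0.17) / (0.04 + 0.032 + 0.17) ≈ 4.8347, MB₁ = 7.2, so M₁ = 4.8347 × 7.2 ≈ 34.8098 billion.
After: m₂ = (1 + 0.17) / (0.251 + 0.032 + 0.17) ≈ 2.5828, MB₂ = 7.2 − 1.728 = 5.472, so M₂ = 2.5828 × 5.472 ≈ 14.1331 billion.
ΔM = M₂ − M₁ = 14.1331 − 34.8098 = -20.6767 billion.

-20.7 billion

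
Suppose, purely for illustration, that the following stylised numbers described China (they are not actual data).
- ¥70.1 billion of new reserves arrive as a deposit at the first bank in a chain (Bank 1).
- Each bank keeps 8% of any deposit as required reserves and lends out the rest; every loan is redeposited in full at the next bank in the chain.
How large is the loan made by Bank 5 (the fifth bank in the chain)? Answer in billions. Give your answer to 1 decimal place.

Each bank lends a fraction (1 − rr) = 0.9200 of the deposit it receives, so Bank 5 receives 70.1·0.9200^4 and lends 70.1·0.9200^5 ≈ 46.2016 billion.

¥46.2 billion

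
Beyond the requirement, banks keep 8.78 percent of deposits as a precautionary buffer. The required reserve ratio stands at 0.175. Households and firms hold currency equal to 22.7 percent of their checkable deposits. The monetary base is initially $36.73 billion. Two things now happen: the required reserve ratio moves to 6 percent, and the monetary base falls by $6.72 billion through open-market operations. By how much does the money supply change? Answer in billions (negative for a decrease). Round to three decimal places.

Before: m₁ = (1 + 0.227) / (0.175 + 0.0878 + 0.227) ≈ 2.505104, MB₁ = 36.73, so M₁ = 2.505104 × 36.73 ≈ 92.0125 billion.
After: m₂ = (1 + 0.227) / (0.06 + 0.0878 + 0.227) ≈ 3.273746, MB₂ = 36.73 − 6.72 = 30.01, so M₂ = 3.273746 × 30.01 ≈ 98.2451 billion.
ΔM = M₂ − M₁ = 98.2451 − 92.0125 = 6.2326 billion.

$6.233 billion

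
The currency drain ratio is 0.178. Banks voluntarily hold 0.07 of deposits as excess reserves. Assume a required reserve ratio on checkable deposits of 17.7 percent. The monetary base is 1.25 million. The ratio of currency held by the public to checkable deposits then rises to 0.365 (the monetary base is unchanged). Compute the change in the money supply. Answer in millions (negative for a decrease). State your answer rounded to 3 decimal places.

Initially m₁ = (1 + 0.178) / (0.177 + 0.07 + 0.178) ≈ 2.77176, so M₁ = 2.77176 × 1.25 = 3.4647 million.
After the change m₂ = (1 + 0.365) / (0.177 + 0.07 + 0.365) ≈ 2.23039, so M₂ = 2.23039 × 1.25 ≈ 2.788 million.
ΔM = M₂ − M₁ = 2.788 − 3.4647 = -0.6767 million.

-0.677 million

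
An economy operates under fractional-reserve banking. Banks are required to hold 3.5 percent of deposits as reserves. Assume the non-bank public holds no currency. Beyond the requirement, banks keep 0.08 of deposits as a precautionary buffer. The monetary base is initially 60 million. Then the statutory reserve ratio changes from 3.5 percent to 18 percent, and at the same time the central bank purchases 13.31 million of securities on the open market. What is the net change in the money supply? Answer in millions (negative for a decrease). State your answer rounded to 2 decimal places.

-239.78 million

Before: m₁ = 1 / (0.035 + 0.08) ≈ 8.69565, MB₁ = 60, so M₁ = 8.69565 × 60 = 521.739 million.
After: m₂ = 1 / (0.18 + 0.08) ≈ 3.84615, MB₂ = 60 + 13.31 = 73.31, so M₂ = 3.84615 × 73.31 ≈ 281.9613 million.
ΔM = M₂ − M₁ = 281.9613 − 521.739 = -239.7777 million.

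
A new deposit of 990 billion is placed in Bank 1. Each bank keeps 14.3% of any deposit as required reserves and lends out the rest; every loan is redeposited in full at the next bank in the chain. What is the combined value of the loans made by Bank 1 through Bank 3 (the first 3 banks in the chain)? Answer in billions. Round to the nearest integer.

Bank i lends (1 − rr)^i of the original deposit: Bank 1 lends 990·0.8570 = 848.4300, Bank 2 lends 990·0.8570² ≈ 727.1045, and so on.
Summing a geometric series: total = 990·[0.8570·(1 − 0.8570^3) / (1 − 0.8570)] ≈ 2198.6631 billion.

2199 billion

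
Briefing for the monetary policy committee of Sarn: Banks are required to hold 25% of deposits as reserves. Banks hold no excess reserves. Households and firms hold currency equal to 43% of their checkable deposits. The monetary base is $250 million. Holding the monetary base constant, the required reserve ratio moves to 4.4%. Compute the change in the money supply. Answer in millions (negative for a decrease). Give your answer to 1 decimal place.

$228.5 million

Initially m₁ = (1 + 0.43) / (0.25 + 0.43) ≈ 2.10294, so M₁ = 2.10294 × 250 = 525.735 million.
After the change m₂ = (1 + 0.43) / (0.044 + 0.43) ≈ 3.01688, so M₂ = 3.01688 × 250 = 754.22 million.
ΔM = M₂ − M₁ = 754.22 − 525.735 = 228.485 million.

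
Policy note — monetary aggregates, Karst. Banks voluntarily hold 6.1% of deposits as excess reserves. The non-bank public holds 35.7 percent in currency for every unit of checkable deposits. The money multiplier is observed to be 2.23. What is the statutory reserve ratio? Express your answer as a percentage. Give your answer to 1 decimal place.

Using m = 2.23. Since m = (1 + c)/(c + rr + e), the denominator satisfies c + rr + e = (1 + c)/m = (1 + 0.357) / 2.23 ≈ 0.608520.
With c = 0.357 and e = 0.061, the statutory reserve ratio is 0.608520 − 0.357 − 0.061 = 0.19052.

19.1%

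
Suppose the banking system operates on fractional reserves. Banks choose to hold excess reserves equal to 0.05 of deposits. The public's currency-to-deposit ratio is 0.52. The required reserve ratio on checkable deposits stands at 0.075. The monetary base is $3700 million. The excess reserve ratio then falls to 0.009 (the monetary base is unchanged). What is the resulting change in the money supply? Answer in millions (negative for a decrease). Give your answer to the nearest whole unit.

Initially m₁ = (1 + 0.52) / (0.075 + 0.05 + 0.52) ≈ 2.35659, so M₁ = 2.35659 × 3700 = 8719.383 million.
After the change m₂ = (1 + 0.52) / (0.075 + 0.009 + 0.52) ≈ 2.51656, so M₂ = 2.51656 × 3700 = 9311.272 million.
ΔM = M₂ − M₁ = 9311.272 − 8719.383 = 591.889 million.

$592 million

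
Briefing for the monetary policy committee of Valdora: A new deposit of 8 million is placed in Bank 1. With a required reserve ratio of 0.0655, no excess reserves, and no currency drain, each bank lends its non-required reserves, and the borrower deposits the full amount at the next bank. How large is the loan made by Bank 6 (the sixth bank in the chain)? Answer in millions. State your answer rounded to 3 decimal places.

Each bank lends a fraction (1 − rr) = 0.9345 of the deposit it receives, so Bank 6 receives 8·0.9345^5 and lends 8·0.9345^6 ≈ 5.3280 million.

5.328 million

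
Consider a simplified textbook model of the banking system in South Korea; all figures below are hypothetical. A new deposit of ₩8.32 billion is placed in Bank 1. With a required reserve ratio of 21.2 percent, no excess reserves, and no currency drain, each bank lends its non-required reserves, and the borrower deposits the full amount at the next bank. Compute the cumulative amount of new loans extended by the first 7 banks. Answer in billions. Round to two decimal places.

₩25.09 billion

Bank i lends (1 − rr)^i of the original deposit: Bank 1 lends 8.32·0.7880 ≈ 6.5562, Bank 2 lends 8.32·0.7880² ≈ 5.1663, and so on.
Summing a geometric series: total = 8.32·[0.7880·(1 − 0.7880^7) / (1 − 0.7880)] ≈ 25.0909 billion.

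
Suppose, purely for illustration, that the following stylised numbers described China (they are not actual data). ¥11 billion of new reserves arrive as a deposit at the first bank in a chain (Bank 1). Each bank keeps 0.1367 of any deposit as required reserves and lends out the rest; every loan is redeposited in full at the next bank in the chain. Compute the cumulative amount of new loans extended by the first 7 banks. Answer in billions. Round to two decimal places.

¥44.64 billion

Bank i lends (1 − rr)^i of the original deposit: Bank 1 lends 11·0.8633 = 9.4963, Bank 2 lends 11·0.8633² ≈ 8.1982, and so on.
Summing a geometric series: total = 11·[0.8633·(1 − 0.8633^7) / (1 − 0.8633)] ≈ 44.6415 billion.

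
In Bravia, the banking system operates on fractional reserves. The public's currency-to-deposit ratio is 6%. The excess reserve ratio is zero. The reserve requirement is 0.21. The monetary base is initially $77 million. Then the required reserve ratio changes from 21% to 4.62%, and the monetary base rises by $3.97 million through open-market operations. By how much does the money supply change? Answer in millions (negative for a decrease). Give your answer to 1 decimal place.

Before: m₁ = (1 + 0.06) / (0.21 + 0.06) ≈ 3.9259, MB₁ = 77, so M₁ = 3.9259 × 77 = 302.2943 million.
After: m₂ = (1 + 0.06) / (0.0462 + 0.06) ≈ 9.9812, MB₂ = 77 + 3.97 = 80.97, so M₂ = 9.9812 × 80.97 ≈ 808.1778 million.
ΔM = M₂ − M₁ = 808.1778 − 302.2943 = 505.8835 million.

$505.9 million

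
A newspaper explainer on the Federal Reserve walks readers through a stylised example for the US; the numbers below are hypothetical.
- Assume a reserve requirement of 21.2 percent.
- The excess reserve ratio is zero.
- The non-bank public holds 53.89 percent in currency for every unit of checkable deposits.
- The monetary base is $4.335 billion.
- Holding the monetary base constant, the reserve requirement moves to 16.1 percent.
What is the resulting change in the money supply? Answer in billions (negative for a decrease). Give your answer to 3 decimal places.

Initially m₁ = (1 + 0.5389) / (0.212 + 0.5389) ≈ 2.04941, so M₁ = 2.04941 × 4.335 ≈ 8.8842 billion.
After the change m₂ = (1 + 0.5389) / (0.161 + 0.5389) ≈ 2.19874, so M₂ = 2.19874 × 4.335 ≈ 9.5315 billion.
ΔM = M₂ − M₁ = 9.5315 − 8.8842 = 0.6473 billion.

$0.647 billion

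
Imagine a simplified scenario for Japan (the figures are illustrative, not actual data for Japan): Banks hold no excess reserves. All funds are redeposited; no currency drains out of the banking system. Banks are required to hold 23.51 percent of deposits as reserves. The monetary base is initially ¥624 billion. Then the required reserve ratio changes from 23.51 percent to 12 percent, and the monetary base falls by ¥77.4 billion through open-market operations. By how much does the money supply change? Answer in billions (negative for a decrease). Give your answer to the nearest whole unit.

¥1901 billion

Before: m₁ = 1 / (0.2351) ≈ 4.2535, MB₁ = 624, so M₁ = 4.2535 × 624 = 2654.184 billion.
After: m₂ = 1 / (0.12) ≈ 8.3333, MB₂ = 624 − 77.4 = 546.6, so M₂ = 8.3333 × 546.6 ≈ 4554.9818 billion.
ΔM = M₂ − M₁ = 4554.9818 − 2654.184 = 1900.7978 billion.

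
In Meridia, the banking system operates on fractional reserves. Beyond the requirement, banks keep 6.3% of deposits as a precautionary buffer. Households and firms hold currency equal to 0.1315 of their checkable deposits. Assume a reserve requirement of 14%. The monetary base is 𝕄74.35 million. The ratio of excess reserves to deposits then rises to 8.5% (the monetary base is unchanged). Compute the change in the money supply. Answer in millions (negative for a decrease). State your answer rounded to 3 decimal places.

Initially m₁ = (1 + 0.1315) / (0.14 + 0.063 + 0.1315) ≈ 3.382661, so M₁ = 3.382661 × 74.35 ≈ 251.5008 million.
After the change m₂ = (1 + 0.1315) / (0.14 + 0.085 + 0.1315) ≈ 3.173913, so M₂ = 3.173913 × 74.35 ≈ 235.9804 million.
ΔM = M₂ − M₁ = 235.9804 − 251.5008 = -15.5204 million.

-15.520 million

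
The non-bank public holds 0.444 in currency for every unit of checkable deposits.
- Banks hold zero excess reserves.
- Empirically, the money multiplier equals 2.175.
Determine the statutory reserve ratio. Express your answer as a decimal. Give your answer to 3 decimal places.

0.220

Using m = 2.175. Since m = (1 + c)/(c + rr + e), the denominator satisfies c + rr + e = (1 + c)/m = (1 + 0.444) / 2.175 ≈ 0.663908.
With c = 0.444 and e = 0, the statutory reserve ratio is 0.663908 − 0.444 − 0 = 0.219908.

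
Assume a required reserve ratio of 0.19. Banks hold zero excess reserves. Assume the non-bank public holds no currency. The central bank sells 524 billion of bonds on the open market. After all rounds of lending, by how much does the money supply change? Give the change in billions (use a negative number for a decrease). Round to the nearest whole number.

-2758 billion

The simple money multiplier is m = 1/rr = 1/0.19 ≈ 5.2632.
An open-market sale reduces the monetary base by 524 billion, so ΔM = m × ΔMB = 5.2632 × (−524) = -2757.9168 billion.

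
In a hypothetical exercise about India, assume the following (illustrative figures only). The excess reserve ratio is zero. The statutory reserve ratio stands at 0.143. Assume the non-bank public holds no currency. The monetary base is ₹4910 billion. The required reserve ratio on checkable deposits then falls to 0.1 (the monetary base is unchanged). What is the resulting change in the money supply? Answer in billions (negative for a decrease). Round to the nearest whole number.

Initially m₁ = 1 / (0.143) ≈ 6.99301, so M₁ = 6.99301 × 4910 = 34335.6791 billion.
After the change m₂ = 1 / (0.1) = 10, so M₂ = 10 × 4910 = 49100 billion.
ΔM = M₂ − M₁ = 49100 − 34335.6791 = 14764.3209 billion.

₹14764 billion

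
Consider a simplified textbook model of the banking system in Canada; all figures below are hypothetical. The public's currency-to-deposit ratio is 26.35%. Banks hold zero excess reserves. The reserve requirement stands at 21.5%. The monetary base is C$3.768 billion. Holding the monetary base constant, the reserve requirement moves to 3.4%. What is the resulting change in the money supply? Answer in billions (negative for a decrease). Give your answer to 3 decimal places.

C$6.053 billion

Initially m₁ = (1 + 0.2635) / (0.215 + 0.2635) ≈ 2.64054, so M₁ = 2.64054 × 3.768 ≈ 9.9496 billion.
After the change m₂ = (1 + 0.2635) / (0.034 + 0.2635) ≈ 4.24706, so M₂ = 4.24706 × 3.768 ≈ 16.0029 billion.
ΔM = M₂ − M₁ = 16.0029 − 9.9496 = 6.0533 billion.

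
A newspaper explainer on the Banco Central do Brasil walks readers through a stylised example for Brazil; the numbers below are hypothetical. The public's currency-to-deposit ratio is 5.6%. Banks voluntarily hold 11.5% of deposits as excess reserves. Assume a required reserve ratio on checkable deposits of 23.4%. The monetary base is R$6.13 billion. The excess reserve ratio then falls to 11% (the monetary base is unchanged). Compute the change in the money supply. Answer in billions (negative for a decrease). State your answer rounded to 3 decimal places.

R$0.200 billion

Initially m₁ = (1 + 0.056) / (0.234 + 0.115 + 0.056) ≈ 2.60741, so M₁ = 2.60741 × 6.13 ≈ 15.9834 billion.
After the change m₂ = (1 + 0.056) / (0.234 + 0.11 + 0.056) = 2.64, so M₂ = 2.64 × 6.13 = 16.1832 billion.
ΔM = M₂ − M₁ = 16.1832 − 15.9834 = 0.1998 billion.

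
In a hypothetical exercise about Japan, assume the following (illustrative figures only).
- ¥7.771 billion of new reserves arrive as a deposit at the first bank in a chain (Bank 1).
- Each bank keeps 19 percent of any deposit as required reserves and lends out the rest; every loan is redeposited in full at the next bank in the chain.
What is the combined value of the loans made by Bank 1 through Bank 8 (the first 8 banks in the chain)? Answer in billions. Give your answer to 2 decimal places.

Bank i lends (1 − rr)^i of the original deposit: Bank 1 lends 7.771·0.8100 ≈ 6.2945, Bank 2 lends 7.771·0.8100² ≈ 5.0986, and so on.
Summing a geometric series: total = 7.771·[0.8100·(1 − 0.8100^8) / (1 − 0.8100)] ≈ 26.9901 billion.

¥26.99 billion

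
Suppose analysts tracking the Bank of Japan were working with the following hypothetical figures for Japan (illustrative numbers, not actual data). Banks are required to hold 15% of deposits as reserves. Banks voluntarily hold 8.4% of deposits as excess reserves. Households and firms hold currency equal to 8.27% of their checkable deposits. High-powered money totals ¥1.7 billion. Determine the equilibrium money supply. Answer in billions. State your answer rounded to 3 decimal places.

¥5.812 billion

The money multiplier is m = (1 + c) / (rr + e + c) = (1 + 0.0827) / (0.15 + 0.084 + 0.0827) ≈ 3.41869.
So M = m × MB = 3.41869 × 1.7 ≈ 5.8118 billion.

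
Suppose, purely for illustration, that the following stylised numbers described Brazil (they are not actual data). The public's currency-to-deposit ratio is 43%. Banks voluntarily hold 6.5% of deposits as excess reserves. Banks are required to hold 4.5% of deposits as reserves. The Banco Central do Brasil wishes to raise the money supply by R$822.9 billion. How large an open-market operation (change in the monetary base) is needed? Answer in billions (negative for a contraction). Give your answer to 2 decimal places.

R$310.75 billion

The money multiplier is m = (1 + c) / (rr + e + c) = (1 + 0.43) / (0.045 + 0.065 + 0.43) ≈ 2.648148.
ΔMB = ΔM / m = (+822.9) / 2.648148 ≈ 310.7455 billion.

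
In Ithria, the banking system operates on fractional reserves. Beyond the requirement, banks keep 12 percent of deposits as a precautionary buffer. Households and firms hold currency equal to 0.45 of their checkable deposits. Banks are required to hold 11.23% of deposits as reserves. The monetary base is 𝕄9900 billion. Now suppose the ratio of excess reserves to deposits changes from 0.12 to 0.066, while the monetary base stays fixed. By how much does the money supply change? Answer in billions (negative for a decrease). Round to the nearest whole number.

Initially m₁ = (1 + 0.45) / (0.1123 + 0.12 + 0.45) ≈ 2.12516, so M₁ = 2.12516 × 9900 = 21039.084 billion.
After the change m₂ = (1 + 0.45) / (0.1123 + 0.066 + 0.45) ≈ 2.30781, so M₂ = 2.30781 × 9900 = 22847.319 billion.
ΔM = M₂ − M₁ = 22847.319 − 21039.084 = 1808.235 billion.

𝕄1808 billion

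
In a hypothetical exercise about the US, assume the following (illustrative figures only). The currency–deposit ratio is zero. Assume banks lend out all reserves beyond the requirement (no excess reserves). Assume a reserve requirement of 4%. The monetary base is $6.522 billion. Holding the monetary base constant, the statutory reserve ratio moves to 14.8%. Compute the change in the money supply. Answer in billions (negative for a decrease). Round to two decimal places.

-118.98 billion

Initially m₁ = 1 / (0.04) = 25, so M₁ = 25 × 6.522 = 163.05 billion.
After the change m₂ = 1 / (0.148) ≈ 6.7568, so M₂ = 6.7568 × 6.522 ≈ 44.0678 billion.
ΔM = M₂ − M₁ = 44.0678 − 163.05 = -118.9822 billion.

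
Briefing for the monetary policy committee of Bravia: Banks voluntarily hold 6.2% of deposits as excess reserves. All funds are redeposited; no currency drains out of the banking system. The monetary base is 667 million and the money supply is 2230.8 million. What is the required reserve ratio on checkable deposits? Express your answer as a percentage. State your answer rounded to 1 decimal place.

Using m = M/MB = 2230.8/667 ≈ 3.344528. Since m = (1 + c)/(c + rr + e), the denominator satisfies c + rr + e = (1 + c)/m = (1 + 0) / 3.344528 ≈ 0.298996.
With c = 0 and e = 0.062, the required reserve ratio on checkable deposits is 0.298996 − 0 − 0.062 = 0.236996.

23.7%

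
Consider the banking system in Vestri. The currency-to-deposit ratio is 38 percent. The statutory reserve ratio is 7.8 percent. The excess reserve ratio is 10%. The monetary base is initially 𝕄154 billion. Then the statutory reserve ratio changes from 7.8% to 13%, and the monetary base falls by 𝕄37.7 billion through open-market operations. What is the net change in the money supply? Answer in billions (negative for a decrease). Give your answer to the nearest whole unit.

Before: m₁ = (1 + 0.38) / (0.078 + 0.1 + 0.38) ≈ 2.4731, MB₁ = 154, so M₁ = 2.4731 × 154 = 380.8574 billion.
After: m₂ = (1 + 0.38) / (0.13 + 0.1 + 0.38) ≈ 2.2623, MB₂ = 154 − 37.7 = 116.3, so M₂ = 2.2623 × 116.3 ≈ 263.1055 billion.
ΔM = M₂ − M₁ = 263.1055 − 380.8574 = -117.7519 billion.

-118 billion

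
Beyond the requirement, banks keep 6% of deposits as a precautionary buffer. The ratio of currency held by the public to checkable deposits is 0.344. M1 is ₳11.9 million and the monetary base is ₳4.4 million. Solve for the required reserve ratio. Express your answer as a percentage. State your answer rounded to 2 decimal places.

9.29%

Using m = M/MB = 11.9/4.4 ≈ 2.704545. Since m = (1 + c)/(c + rr + e), the denominator satisfies c + rr + e = (1 + c)/m = (1 + 0.344) / 2.704545 ≈ 0.496941.
With c = 0.344 and e = 0.06, the required reserve ratio is 0.496941 − 0.344 − 0.06 = 0.092941.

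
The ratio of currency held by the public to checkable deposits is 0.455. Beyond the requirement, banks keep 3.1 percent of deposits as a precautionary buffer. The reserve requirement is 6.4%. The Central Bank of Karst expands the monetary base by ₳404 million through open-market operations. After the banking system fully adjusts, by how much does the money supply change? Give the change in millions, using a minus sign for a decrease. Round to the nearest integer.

₳1069 million

The money multiplier is m = (1 + c) / (rr + e + c) = (1 + 0.455) / (0.064 + 0.031 + 0.455) ≈ 2.6455.
The purchase adds 404 million of base, so ΔM = m × ΔMB = 2.6455 × (+404) = 1068.782 million.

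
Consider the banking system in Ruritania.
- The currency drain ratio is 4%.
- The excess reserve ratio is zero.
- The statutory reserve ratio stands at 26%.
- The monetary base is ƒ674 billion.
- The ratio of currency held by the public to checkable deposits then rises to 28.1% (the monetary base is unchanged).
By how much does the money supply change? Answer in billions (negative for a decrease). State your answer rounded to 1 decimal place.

Initially m₁ = (1 + 0.04) / (0.26 + 0.04) ≈ 3.46667, so M₁ = 3.46667 × 674 ≈ 2336.5356 billion.
After the change m₂ = (1 + 0.281) / (0.26 + 0.281) ≈ 2.36784, so M₂ = 2.36784 × 674 ≈ 1595.9242 billion.
ΔM = M₂ − M₁ = 1595.9242 − 2336.5356 = -740.6114 billion.

-740.6 billion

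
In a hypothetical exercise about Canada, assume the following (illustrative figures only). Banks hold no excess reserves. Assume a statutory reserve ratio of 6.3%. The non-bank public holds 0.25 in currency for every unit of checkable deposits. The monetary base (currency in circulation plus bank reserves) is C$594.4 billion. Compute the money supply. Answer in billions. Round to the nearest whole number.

The money multiplier is m = (1 + c) / (rr + c) = (1 + 0.25) / (0.063 + 0.25) ≈ 3.9936.
So M = m × MB = 3.9936 × 594.4 ≈ 2373.7958 billion.

C$2374 billion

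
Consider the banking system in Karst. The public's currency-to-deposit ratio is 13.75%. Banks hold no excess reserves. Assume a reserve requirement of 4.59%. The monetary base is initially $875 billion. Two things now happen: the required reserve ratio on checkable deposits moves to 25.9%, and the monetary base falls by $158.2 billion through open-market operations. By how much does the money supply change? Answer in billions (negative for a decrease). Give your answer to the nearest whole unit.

Before: m₁ = (1 + 0.1375) / (0.0459 + 0.1375) ≈ 6.2023, MB₁ = 875, so M₁ = 6.2023 × 875 = 5427.0125 billion.
After: m₂ = (1 + 0.1375) / (0.259 + 0.1375) ≈ 2.8689, MB₂ = 875 − 158.2 = 716.8, so M₂ = 2.8689 × 716.8 ≈ 2056.4275 billion.
ΔM = M₂ − M₁ = 2056.4275 − 5427.0125 = -3370.585 billion.

-3371 billion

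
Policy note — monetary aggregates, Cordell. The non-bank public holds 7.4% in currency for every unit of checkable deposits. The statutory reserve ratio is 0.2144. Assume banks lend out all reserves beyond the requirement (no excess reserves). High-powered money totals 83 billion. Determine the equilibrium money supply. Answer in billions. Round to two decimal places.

309.09 billion

The money multiplier is m = (1 + c) / (rr + c) = (1 + 0.074) / (0.2144 + 0.074) ≈ 3.72399.
So M = m × MB = 3.72399 × 83 ≈ 309.0912 billion.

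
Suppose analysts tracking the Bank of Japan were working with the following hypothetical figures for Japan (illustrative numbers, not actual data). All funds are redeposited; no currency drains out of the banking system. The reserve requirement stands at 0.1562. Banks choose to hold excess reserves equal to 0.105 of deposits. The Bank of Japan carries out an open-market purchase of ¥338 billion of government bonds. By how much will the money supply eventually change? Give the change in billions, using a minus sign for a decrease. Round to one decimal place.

¥1294.0 billion

The money multiplier is m = 1 / (rr + e) = 1 / (0.1562 + 0.105) ≈ 3.82848.
The purchase adds 338 billion of base, so ΔM = m × ΔMB = 3.82848 × (+338) ≈ 1294.0262 billion.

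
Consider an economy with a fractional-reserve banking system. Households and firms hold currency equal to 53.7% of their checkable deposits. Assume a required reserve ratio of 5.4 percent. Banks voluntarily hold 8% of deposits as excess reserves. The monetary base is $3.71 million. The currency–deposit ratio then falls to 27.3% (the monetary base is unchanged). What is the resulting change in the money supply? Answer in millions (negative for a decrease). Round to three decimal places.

Initially m₁ = (1 + 0.537) / (0.054 + 0.08 + 0.537) ≈ 2.29061, so M₁ = 2.29061 × 3.71 ≈ 8.4982 million.
After the change m₂ = (1 + 0.273) / (0.054 + 0.08 + 0.273) ≈ 3.12776, so M₂ = 3.12776 × 3.71 ≈ 11.604 million.
ΔM = M₂ − M₁ = 11.604 − 8.4982 = 3.1058 million.

$3.106 million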